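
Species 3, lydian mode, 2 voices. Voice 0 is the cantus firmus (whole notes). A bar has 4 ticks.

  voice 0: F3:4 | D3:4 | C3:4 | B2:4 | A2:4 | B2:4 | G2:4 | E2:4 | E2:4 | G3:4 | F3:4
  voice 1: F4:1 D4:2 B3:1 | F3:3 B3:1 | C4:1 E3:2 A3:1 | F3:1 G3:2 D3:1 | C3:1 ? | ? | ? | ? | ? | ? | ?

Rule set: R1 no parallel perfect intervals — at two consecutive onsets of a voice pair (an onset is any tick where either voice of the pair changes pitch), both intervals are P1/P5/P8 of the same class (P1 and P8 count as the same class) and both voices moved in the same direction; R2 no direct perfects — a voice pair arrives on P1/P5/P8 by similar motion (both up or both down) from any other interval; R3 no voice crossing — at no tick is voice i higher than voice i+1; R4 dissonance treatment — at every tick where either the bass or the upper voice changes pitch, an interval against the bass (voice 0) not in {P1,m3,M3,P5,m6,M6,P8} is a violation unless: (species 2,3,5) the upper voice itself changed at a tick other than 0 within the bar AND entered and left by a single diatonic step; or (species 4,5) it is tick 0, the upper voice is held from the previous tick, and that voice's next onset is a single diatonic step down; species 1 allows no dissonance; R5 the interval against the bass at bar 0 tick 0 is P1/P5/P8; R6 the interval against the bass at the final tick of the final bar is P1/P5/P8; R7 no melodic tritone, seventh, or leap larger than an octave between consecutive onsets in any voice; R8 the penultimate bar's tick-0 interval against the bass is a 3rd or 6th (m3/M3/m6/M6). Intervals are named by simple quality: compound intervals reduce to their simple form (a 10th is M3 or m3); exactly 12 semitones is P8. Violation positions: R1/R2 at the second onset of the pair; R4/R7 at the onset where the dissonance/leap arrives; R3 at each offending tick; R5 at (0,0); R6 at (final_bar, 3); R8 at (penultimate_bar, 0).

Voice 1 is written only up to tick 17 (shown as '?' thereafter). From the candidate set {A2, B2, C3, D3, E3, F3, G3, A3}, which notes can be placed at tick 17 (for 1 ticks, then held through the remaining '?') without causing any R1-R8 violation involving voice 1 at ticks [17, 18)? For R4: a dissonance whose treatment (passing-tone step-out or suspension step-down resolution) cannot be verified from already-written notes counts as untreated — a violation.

A2: legal
B2: violates R4
C3: legal
D3: violates R4
E3: legal
F3: legal
G3: violates R4
A3: legal

{A2, A3, C3, E3, F3}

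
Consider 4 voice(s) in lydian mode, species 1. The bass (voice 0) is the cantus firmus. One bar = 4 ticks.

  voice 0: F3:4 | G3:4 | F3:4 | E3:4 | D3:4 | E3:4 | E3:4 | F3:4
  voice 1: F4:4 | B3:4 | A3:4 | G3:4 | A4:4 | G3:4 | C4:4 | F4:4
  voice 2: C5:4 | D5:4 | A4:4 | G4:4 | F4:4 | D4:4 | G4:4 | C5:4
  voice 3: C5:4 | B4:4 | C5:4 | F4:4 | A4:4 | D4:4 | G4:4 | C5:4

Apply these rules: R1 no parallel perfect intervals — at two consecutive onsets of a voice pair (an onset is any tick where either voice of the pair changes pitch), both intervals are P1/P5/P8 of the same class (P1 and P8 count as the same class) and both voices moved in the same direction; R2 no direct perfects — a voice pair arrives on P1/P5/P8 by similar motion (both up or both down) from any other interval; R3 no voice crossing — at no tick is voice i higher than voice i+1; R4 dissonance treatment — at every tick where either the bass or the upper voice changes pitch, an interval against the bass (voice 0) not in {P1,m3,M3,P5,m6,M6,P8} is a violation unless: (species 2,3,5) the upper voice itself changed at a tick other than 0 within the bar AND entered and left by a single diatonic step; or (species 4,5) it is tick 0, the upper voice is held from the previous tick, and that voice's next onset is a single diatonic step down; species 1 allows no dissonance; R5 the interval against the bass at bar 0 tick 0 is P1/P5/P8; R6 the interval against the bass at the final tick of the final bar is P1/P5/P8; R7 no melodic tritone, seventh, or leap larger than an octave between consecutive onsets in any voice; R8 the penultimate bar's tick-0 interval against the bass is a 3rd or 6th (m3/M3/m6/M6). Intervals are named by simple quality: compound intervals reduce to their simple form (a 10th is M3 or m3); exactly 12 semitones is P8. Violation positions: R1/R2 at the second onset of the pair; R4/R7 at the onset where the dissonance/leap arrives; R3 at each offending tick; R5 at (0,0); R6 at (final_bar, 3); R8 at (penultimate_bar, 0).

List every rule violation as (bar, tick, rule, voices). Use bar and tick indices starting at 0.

bar 0: v0=F3 v1=F4 v2=C5 v3=C5 downbeat P5
bar 1: v0=G3 v1=B3 v2=D5 v3=B4 downbeat M3
bar 2: v0=F3 v1=A3 v2=A4 v3=C5 downbeat P5
bar 3: v0=E3 v1=G3 v2=G4 v3=F4 downbeat m2
bar 4: v0=D3 v1=A4 v2=F4 v3=A4 downbeat P5
bar 5: v0=E3 v1=G3 v2=D4 v3=D4 downbeat m7
bar 6: v0=E3 v1=C4 v2=G4 v3=G4 downbeat m3
bar 7: v0=F3 v1=F4 v2=C5 v3=C5 downbeat P5
  -> R1 @ bar 1 tick 0 v(0, 2): F3/C5 P5 -> G3/D5 P5 similar
  -> R2 @ bar 1 tick 0 v(1, 3): F4/C5 P5 -> B3/B4 P8 similar
  -> R3 @ bar 1 tick 0 v(2, 3): D5 above B4
  -> R7 @ bar 1 tick 0 v(1,): F4->B3 leap 6st
  -> R3 @ bar 1 tick 1 v(2, 3): D5 above B4
  -> R3 @ bar 1 tick 2 v(2, 3): D5 above B4
  -> R3 @ bar 1 tick 3 v(2, 3): D5 above B4
  -> R2 @ bar 2 tick 0 v(1, 2): B3/D5 m3 -> A3/A4 P8 similar
  -> R1 @ bar 3 tick 0 v(1, 2): A3/A4 P8 -> G3/G4 P8 similar
  -> R3 @ bar 3 tick 0 v(2, 3): G4 above F4
  -> R4 @ bar 3 tick 0 v(0, 3): E3/F4 m2 untreated
  -> R3 @ bar 3 tick 1 v(2, 3): G4 above F4
  -> R3 @ bar 3 tick 2 v(2, 3): G4 above F4
  -> R3 @ bar 3 tick 3 v(2, 3): G4 above F4
  -> R2 @ bar 4 tick 0 v(1, 3): G3/F4 m7 -> A4/A4 P1 similar
  -> R3 @ bar 4 tick 0 v(1, 2): A4 above F4
  -> R7 @ bar 4 tick 0 v(1,): G3->A4 leap 14st
  -> R3 @ bar 4 tick 1 v(1, 2): A4 above F4
  -> R3 @ bar 4 tick 2 v(1, 2): A4 above F4
  -> R3 @ bar 4 tick 3 v(1, 2): A4 above F4
  -> R2 @ bar 5 tick 0 v(1, 2): A4/F4 M3 -> G3/D4 P5 similar
  -> R2 @ bar 5 tick 0 v(1, 3): A4/A4 P1 -> G3/D4 P5 similar
  -> R2 @ bar 5 tick 0 v(2, 3): F4/A4 M3 -> D4/D4 P1 similar
  -> R4 @ bar 5 tick 0 v(0, 2): E3/D4 m7 untreated
  -> R4 @ bar 5 tick 0 v(0, 3): E3/D4 m7 untreated
  -> R7 @ bar 5 tick 0 v(1,): A4->G3 leap 14st
  -> R1 @ bar 6 tick 0 v(1, 2): G3/D4 P5 -> C4/G4 P5 similar
  -> R1 @ bar 6 tick 0 v(1, 3): G3/D4 P5 -> C4/G4 P5 similar
  -> R1 @ bar 6 tick 0 v(2, 3): D4/D4 P1 -> G4/G4 P1 similar
  -> R1 @ bar 7 tick 0 v(1, 2): C4/G4 P5 -> F4/C5 P5 similar
  -> R1 @ bar 7 tick 0 v(1, 3): C4/G4 P5 -> F4/C5 P5 similar
  -> R1 @ bar 7 tick 0 v(2, 3): G4/G4 P1 -> C5/C5 P1 similar
  -> R2 @ bar 7 tick 0 v(0, 1): E3/C4 m6 -> F3/F4 P8 similar
  -> R2 @ bar 7 tick 0 v(0, 2): E3/G4 m3 -> F3/C5 P5 similar
  -> R2 @ bar 7 tick 0 v(0, 3): E3/G4 m3 -> F3/C5 P5 similar

(1, 0, R1, (0, 2))
(1, 0, R2, (1, 3))
(1, 0, R3, (2, 3))
(1, 0, R7, (1,))
(1, 1, R3, (2, 3))
(1, 2, R3, (2, 3))
(1, 3, R3, (2, 3))
(2, 0, R2, (1, 2))
(3, 0, R1, (1, 2))
(3, 0, R3, (2, 3))
(3, 0, R4, (0, 3))
(3, 1, R3, (2, 3))
(3, 2, R3, (2, 3))
(3, 3, R3, (2, 3))
(4, 0, R2, (1, 3))
(4, 0, R3, (1, 2))
(4, 0, R7, (1,))
(4, 1, R3, (1, 2))
(4, 2, R3, (1, 2))
(4, 3, R3, (1, 2))
(5, 0, R2, (1, 2))
(5, 0, R2, (1, 3))
(5, 0, R2, (2, 3))
(5, 0, R4, (0, 2))
(5, 0, R4, (0, 3))
(5, 0, R7, (1,))
(6, 0, R1, (1, 2))
(6, 0, R1, (1, 3))
(6, 0, R1, (2, 3))
(7, 0, R1, (1, 2))
(7, 0, R1, (1, 3))
(7, 0, R1, (2, 3))
(7, 0, R2, (0, 1))
(7, 0, R2, (0, 2))
(7, 0, R2, (0, 3))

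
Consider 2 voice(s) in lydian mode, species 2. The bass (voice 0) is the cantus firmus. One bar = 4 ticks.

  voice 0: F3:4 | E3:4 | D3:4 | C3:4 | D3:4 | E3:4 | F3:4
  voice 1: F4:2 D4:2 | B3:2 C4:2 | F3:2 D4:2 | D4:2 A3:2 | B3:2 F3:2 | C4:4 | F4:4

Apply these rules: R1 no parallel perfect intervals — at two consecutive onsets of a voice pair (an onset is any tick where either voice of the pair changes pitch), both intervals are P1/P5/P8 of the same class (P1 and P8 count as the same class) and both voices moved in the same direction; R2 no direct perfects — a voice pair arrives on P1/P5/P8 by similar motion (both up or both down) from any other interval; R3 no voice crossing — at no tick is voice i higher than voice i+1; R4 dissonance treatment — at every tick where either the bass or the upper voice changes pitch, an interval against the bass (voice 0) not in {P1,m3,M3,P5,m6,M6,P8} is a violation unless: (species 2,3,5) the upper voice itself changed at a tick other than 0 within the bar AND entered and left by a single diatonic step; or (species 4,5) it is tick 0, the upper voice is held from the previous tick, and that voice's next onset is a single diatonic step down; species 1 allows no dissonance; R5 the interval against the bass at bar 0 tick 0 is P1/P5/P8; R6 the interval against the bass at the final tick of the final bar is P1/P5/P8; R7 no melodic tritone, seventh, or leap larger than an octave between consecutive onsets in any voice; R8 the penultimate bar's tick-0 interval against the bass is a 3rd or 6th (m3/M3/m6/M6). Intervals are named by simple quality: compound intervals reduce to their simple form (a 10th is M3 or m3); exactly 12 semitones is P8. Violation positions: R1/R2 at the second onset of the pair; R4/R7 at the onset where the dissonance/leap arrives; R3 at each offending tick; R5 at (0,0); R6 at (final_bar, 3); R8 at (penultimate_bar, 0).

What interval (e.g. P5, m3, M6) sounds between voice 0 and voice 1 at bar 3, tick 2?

voice 0=C3 voice 1=A3 -> M6

M6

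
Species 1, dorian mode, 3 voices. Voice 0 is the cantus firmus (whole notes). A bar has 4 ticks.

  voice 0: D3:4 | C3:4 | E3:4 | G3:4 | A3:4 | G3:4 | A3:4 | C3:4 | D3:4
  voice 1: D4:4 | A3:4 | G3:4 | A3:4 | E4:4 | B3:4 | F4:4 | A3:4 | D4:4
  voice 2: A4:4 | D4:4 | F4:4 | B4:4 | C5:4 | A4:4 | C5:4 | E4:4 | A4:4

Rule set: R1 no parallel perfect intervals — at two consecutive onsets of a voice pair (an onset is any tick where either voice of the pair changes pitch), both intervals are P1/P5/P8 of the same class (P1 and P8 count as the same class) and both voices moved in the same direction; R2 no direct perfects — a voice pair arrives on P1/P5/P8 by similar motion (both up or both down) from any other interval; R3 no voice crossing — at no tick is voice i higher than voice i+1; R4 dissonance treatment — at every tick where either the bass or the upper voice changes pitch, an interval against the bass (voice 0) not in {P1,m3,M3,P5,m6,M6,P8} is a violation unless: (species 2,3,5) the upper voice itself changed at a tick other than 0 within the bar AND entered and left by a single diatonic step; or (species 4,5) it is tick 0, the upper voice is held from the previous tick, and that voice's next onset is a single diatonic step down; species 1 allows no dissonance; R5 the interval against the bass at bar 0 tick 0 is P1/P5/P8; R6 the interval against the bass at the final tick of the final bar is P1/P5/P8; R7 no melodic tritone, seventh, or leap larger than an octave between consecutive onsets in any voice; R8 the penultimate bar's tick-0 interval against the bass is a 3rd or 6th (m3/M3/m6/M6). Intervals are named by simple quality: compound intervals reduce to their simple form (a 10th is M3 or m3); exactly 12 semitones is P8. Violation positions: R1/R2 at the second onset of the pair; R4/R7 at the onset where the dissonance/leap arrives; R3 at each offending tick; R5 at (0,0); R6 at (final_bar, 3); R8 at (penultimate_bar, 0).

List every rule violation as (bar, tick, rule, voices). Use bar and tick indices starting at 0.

bar 0: v0=D3 v1=D4 v2=A4 downbeat P5
bar 1: v0=C3 v1=A3 v2=D4 downbeat M2
bar 2: v0=E3 v1=G3 v2=F4 downbeat m2
bar 3: v0=G3 v1=A3 v2=B4 downbeat M3
bar 4: v0=A3 v1=E4 v2=C5 downbeat m3
bar 5: v0=G3 v1=B3 v2=A4 downbeat M2
bar 6: v0=A3 v1=F4 v2=C5 downbeat m3
bar 7: v0=C3 v1=A3 v2=E4 downbeat M3
bar 8: v0=D3 v1=D4 v2=A4 downbeat P5
  -> R4 @ bar 1 tick 0 v(0, 2): C3/D4 M2 untreated
  -> R4 @ bar 2 tick 0 v(0, 2): E3/F4 m2 untreated
  -> R4 @ bar 3 tick 0 v(0, 1): G3/A3 M2 untreated
  -> R7 @ bar 3 tick 0 v(2,): F4->B4 leap 6st
  -> R2 @ bar 4 tick 0 v(0, 1): G3/A3 M2 -> A3/E4 P5 similar
  -> R4 @ bar 5 tick 0 v(0, 2): G3/A4 M2 untreated
  -> R2 @ bar 6 tick 0 v(1, 2): B3/A4 m7 -> F4/C5 P5 similar
  -> R7 @ bar 6 tick 0 v(1,): B3->F4 leap 6st
  -> R1 @ bar 7 tick 0 v(1, 2): F4/C5 P5 -> A3/E4 P5 similar
  -> R1 @ bar 8 tick 0 v(1, 2): A3/E4 P5 -> D4/A4 P5 similar
  -> R2 @ bar 8 tick 0 v(0, 1): C3/A3 M6 -> D3/D4 P8 similar
  -> R2 @ bar 8 tick 0 v(0, 2): C3/E4 M3 -> D3/A4 P5 similar

(1, 0, R4, (0, 2))
(2, 0, R4, (0, 2))
(3, 0, R4, (0, 1))
(3, 0, R7, (2,))
(4, 0, R2, (0, 1))
(5, 0, R4, (0, 2))
(6, 0, R2, (1, 2))
(6, 0, R7, (1,))
(7, 0, R1, (1, 2))
(8, 0, R1, (1, 2))
(8, 0, R2, (0, 1))
(8, 0, R2, (0, 2))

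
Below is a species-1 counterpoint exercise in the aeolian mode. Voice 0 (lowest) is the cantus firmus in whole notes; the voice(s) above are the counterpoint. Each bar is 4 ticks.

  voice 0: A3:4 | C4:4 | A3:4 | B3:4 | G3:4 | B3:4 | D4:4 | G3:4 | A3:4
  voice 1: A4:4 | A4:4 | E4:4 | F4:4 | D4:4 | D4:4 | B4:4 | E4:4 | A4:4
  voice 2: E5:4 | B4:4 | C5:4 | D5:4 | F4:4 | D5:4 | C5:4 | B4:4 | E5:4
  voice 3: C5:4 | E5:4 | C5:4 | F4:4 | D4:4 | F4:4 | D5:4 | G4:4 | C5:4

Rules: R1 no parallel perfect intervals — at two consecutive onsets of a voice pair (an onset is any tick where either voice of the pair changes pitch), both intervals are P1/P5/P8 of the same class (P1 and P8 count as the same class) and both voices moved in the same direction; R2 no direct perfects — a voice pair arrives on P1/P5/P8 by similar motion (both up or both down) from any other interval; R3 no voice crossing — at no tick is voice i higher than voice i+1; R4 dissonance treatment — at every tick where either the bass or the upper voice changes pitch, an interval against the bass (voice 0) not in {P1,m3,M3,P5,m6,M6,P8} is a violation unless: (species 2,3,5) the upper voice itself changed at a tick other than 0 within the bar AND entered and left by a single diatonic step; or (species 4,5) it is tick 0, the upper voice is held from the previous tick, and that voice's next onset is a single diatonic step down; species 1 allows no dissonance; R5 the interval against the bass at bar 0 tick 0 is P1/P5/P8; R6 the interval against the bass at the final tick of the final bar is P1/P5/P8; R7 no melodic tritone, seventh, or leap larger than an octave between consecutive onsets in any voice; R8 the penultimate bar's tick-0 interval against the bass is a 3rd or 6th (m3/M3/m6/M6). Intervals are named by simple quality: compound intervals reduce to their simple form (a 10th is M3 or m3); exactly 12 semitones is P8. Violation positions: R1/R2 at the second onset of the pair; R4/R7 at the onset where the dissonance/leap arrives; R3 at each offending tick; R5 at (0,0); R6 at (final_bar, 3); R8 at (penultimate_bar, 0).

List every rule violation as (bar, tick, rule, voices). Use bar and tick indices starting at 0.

(0, 0, R3, (2, 3))
(0, 0, R5, (0, 3))
(0, 1, R3, (2, 3))
(0, 2, R3, (2, 3))
(0, 3, R3, (2, 3))
(1, 0, R4, (0, 2))
(2, 0, R2, (0, 1))
(3, 0, R3, (2, 3))
(3, 0, R4, (0, 1))
(3, 0, R4, (0, 3))
(3, 1, R3, (2, 3))
(3, 2, R3, (2, 3))
(3, 3, R3, (2, 3))
(4, 0, R1, (1, 3))
(4, 0, R2, (0, 1))
(4, 0, R2, (0, 3))
(4, 0, R3, (2, 3))
(4, 0, R4, (0, 2))
(4, 1, R3, (2, 3))
(4, 2, R3, (2, 3))
(4, 3, R3, (2, 3))
(5, 0, R3, (2, 3))
(5, 0, R4, (0, 3))
(5, 1, R3, (2, 3))
(5, 2, R3, (2, 3))
(5, 3, R3, (2, 3))
(6, 0, R2, (0, 3))
(6, 0, R4, (0, 2))
(7, 0, R1, (0, 3))
(7, 0, R2, (1, 2))
(7, 0, R3, (2, 3))
(7, 0, R8, (0, 3))
(7, 1, R3, (2, 3))
(7, 2, R3, (2, 3))
(7, 3, R3, (2, 3))
(8, 0, R1, (1, 2))
(8, 0, R2, (0, 1))
(8, 0, R2, (0, 2))
(8, 0, R3, (2, 3))
(8, 1, R3, (2, 3))
(8, 2, R3, (2, 3))
(8, 3, R3, (2, 3))
(8, 3, R6, (0, 3))

bar 0: v0=A3 v1=A4 v2=E5 v3=C5 downbeat m3
bar 1: v0=C4 v1=A4 v2=B4 v3=E5 downbeat M3
bar 2: v0=A3 v1=E4 v2=C5 v3=C5 downbeat m3
bar 3: v0=B3 v1=F4 v2=D5 v3=F4 downbeat TT
bar 4: v0=G3 v1=D4 v2=F4 v3=D4 downbeat P5
bar 5: v0=B3 v1=D4 v2=D5 v3=F4 downbeat TT
bar 6: v0=D4 v1=B4 v2=C5 v3=D5 downbeat P8
bar 7: v0=G3 v1=E4 v2=B4 v3=G4 downbeat P8
bar 8: v0=A3 v1=A4 v2=E5 v3=C5 downbeat m3
  -> R3 @ bar 0 tick 0 v(2, 3): E5 above C5
  -> R5 @ bar 0 tick 0 v(0, 3): opens on m3
  -> R3 @ bar 0 tick 1 v(2, 3): E5 above C5
  -> R3 @ bar 0 tick 2 v(2, 3): E5 above C5
  -> R3 @ bar 0 tick 3 v(2, 3): E5 above C5
  -> R4 @ bar 1 tick 0 v(0, 2): C4/B4 M7 untreated
  -> R2 @ bar 2 tick 0 v(0, 1): C4/A4 M6 -> A3/E4 P5 similar
  -> R3 @ bar 3 tick 0 v(2, 3): D5 above F4
  -> R4 @ bar 3 tick 0 v(0, 1): B3/F4 TT untreated
  -> R4 @ bar 3 tick 0 v(0, 3): B3/F4 TT untreated
  -> R3 @ bar 3 tick 1 v(2, 3): D5 above F4
  -> R3 @ bar 3 tick 2 v(2, 3): D5 above F4
  -> R3 @ bar 3 tick 3 v(2, 3): D5 above F4
  -> R1 @ bar 4 tick 0 v(1, 3): F4/F4 P1 -> D4/D4 P1 similar
  -> R2 @ bar 4 tick 0 v(0, 1): B3/F4 TT -> G3/D4 P5 similar
  -> R2 @ bar 4 tick 0 v(0, 3): B3/F4 TT -> G3/D4 P5 similar
  -> R3 @ bar 4 tick 0 v(2, 3): F4 above D4
  -> R4 @ bar 4 tick 0 v(0, 2): G3/F4 m7 untreated
  -> R3 @ bar 4 tick 1 v(2, 3): F4 above D4
  -> R3 @ bar 4 tick 2 v(2, 3): F4 above D4
  -> R3 @ bar 4 tick 3 v(2, 3): F4 above D4
  -> R3 @ bar 5 tick 0 v(2, 3): D5 above F4
  -> R4 @ bar 5 tick 0 v(0, 3): B3/F4 TT untreated
  -> R3 @ bar 5 tick 1 v(2, 3): D5 above F4
  -> R3 @ bar 5 tick 2 v(2, 3): D5 above F4
  -> R3 @ bar 5 tick 3 v(2, 3): D5 above F4
  -> R2 @ bar 6 tick 0 v(0, 3): B3/F4 TT -> D4/D5 P8 similar
  -> R4 @ bar 6 tick 0 v(0, 2): D4/C5 m7 untreated
  -> R1 @ bar 7 tick 0 v(0, 3): D4/D5 P8 -> G3/G4 P8 similar
  -> R2 @ bar 7 tick 0 v(1, 2): B4/C5 m2 -> E4/B4 P5 similar
  -> R3 @ bar 7 tick 0 v(2, 3): B4 above G4
  -> R8 @ bar 7 tick 0 v(0, 3): penult P8 not 3rd/6th
  -> R3 @ bar 7 tick 1 v(2, 3): B4 above G4
  -> R3 @ bar 7 tick 2 v(2, 3): B4 above G4
  -> R3 @ bar 7 tick 3 v(2, 3): B4 above G4
  -> R1 @ bar 8 tick 0 v(1, 2): E4/B4 P5 -> A4/E5 P5 similar
  -> R2 @ bar 8 tick 0 v(0, 1): G3/E4 M6 -> A3/A4 P8 similar
  -> R2 @ bar 8 tick 0 v(0, 2): G3/B4 M3 -> A3/E5 P5 similar
  -> R3 @ bar 8 tick 0 v(2, 3): E5 above C5
  -> R3 @ bar 8 tick 1 v(2, 3): E5 above C5
  -> R3 @ bar 8 tick 2 v(2, 3): E5 above C5
  -> R3 @ bar 8 tick 3 v(2, 3): E5 above C5
  -> R6 @ bar 8 tick 3 v(0, 3): closes on m3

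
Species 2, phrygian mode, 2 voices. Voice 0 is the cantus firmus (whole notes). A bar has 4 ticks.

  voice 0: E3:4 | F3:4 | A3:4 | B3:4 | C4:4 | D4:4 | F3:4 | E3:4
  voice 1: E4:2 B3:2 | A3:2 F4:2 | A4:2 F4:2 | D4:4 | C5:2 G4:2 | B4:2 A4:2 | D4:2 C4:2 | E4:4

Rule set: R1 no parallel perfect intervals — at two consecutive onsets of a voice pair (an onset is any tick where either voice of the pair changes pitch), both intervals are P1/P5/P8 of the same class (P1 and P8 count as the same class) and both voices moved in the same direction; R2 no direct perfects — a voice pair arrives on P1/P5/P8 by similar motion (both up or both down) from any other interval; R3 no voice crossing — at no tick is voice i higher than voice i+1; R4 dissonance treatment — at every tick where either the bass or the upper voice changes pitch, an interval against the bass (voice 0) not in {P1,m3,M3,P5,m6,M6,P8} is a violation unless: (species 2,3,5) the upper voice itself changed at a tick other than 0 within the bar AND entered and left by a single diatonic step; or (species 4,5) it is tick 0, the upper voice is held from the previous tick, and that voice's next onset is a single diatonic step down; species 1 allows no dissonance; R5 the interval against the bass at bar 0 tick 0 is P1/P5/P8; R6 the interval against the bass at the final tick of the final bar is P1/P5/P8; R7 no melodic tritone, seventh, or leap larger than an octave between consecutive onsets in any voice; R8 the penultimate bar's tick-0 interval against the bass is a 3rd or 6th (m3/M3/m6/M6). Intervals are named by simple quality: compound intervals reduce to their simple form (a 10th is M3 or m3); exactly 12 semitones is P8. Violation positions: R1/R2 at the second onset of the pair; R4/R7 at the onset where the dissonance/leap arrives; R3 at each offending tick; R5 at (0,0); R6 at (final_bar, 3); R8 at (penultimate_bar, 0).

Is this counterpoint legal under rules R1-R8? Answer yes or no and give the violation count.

No (3 violations)

bar 0: v0=E3 v1=E4 (P8)
bar 1: v0=F3 v1=A3 (M3)
bar 2: v0=A3 v1=A4 (P8)
bar 3: v0=B3 v1=D4 (m3)
bar 4: v0=C4 v1=C5 (P8)
bar 5: v0=D4 v1=B4 (M6)
bar 6: v0=F3 v1=D4 (M6)
bar 7: v0=E3 v1=E4 (P8)
  R1 @ bar2.0: F3/F4 P8 -> A3/A4 P8 similar
  R2 @ bar4.0: B3/D4 m3 -> C4/C5 P8 similar
  R7 @ bar4.0: D4->C5 leap 10st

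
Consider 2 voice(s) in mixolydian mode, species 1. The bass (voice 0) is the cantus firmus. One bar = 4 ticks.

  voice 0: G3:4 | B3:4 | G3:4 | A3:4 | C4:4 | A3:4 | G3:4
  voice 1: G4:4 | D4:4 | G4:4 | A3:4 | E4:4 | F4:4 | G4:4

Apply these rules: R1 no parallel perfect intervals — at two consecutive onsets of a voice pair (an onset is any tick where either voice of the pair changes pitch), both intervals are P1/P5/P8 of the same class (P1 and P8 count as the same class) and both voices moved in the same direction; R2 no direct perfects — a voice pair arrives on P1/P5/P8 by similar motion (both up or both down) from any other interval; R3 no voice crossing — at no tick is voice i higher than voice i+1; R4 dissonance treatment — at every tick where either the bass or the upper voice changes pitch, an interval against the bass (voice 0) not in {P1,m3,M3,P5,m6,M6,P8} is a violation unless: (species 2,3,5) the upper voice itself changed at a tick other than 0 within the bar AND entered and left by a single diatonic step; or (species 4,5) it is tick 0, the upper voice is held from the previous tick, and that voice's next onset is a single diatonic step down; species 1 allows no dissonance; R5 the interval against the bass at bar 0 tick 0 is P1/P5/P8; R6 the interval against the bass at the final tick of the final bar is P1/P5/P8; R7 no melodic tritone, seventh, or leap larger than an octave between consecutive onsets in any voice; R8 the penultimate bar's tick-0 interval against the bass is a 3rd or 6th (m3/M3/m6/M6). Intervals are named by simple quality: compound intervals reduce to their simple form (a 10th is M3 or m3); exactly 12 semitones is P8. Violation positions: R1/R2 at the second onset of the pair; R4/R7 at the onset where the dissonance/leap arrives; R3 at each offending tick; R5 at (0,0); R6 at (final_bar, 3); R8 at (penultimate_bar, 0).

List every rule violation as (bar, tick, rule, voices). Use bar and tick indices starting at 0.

(3, 0, R7, (1,))

bar 0: v0=G3 v1=G4 downbeat P8
bar 1: v0=B3 v1=D4 downbeat m3
bar 2: v0=G3 v1=G4 downbeat P8
bar 3: v0=A3 v1=A3 downbeat P1
bar 4: v0=C4 v1=E4 downbeat M3
bar 5: v0=A3 v1=F4 downbeat m6
bar 6: v0=G3 v1=G4 downbeat P8
  -> R7 @ bar 3 tick 0 v(1,): G4->A3 leap 10st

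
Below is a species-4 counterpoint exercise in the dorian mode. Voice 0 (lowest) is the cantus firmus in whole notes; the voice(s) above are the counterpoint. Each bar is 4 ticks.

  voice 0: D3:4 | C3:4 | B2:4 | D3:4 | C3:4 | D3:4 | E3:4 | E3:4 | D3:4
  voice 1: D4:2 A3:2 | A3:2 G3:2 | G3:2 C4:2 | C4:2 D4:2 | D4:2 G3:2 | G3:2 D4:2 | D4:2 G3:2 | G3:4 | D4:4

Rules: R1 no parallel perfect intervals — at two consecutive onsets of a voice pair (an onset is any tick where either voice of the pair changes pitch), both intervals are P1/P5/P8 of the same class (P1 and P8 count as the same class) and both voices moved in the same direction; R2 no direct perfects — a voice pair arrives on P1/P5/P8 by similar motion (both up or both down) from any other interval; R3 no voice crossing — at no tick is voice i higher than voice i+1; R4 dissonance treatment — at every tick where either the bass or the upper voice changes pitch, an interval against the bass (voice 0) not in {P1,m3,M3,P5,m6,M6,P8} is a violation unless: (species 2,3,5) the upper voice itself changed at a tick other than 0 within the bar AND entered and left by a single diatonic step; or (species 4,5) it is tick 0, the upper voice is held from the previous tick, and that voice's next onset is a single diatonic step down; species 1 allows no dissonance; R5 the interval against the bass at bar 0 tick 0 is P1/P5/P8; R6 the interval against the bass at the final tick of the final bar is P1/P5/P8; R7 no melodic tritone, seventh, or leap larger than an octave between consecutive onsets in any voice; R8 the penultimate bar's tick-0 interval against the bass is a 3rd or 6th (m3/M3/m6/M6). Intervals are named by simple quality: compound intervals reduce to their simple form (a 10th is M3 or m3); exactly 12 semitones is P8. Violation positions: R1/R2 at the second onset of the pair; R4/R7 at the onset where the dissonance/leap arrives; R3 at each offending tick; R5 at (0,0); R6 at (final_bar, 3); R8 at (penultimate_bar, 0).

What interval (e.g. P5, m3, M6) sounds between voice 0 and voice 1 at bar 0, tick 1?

P8

voice 0=D3 voice 1=D4 -> P8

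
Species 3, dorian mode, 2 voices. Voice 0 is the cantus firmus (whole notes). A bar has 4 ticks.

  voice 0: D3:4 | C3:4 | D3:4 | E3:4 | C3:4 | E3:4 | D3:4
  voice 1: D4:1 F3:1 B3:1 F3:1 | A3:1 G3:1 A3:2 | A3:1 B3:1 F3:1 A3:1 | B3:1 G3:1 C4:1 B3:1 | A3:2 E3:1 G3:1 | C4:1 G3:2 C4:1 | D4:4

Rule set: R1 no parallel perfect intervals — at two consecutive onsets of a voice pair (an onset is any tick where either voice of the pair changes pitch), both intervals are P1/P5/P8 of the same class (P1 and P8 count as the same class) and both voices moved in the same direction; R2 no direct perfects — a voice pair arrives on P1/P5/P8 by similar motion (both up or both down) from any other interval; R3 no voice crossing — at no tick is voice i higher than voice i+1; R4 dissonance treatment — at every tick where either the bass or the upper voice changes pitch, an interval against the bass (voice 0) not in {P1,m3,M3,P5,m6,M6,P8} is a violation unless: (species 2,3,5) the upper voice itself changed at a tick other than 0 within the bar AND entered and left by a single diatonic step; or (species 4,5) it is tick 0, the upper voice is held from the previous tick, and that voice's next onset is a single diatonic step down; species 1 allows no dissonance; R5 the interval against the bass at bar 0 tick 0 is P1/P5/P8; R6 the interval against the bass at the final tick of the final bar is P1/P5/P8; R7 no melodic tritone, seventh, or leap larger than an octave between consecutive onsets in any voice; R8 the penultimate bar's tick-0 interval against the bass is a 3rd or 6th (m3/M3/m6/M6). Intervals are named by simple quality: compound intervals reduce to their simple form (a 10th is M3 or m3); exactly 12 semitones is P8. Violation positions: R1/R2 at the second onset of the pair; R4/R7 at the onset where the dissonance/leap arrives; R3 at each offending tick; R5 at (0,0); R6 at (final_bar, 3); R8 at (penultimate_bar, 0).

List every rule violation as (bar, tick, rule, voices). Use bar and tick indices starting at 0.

bar 0: v0=D3 v1=D4 downbeat P8
bar 1: v0=C3 v1=A3 downbeat M6
bar 2: v0=D3 v1=A3 downbeat P5
bar 3: v0=E3 v1=B3 downbeat P5
bar 4: v0=C3 v1=A3 downbeat M6
bar 5: v0=E3 v1=C4 downbeat m6
bar 6: v0=D3 v1=D4 downbeat P8
  -> R7 @ bar 0 tick 2 v(1,): F3->B3 leap 6st
  -> R7 @ bar 0 tick 3 v(1,): B3->F3 leap 6st
  -> R7 @ bar 2 tick 2 v(1,): B3->F3 leap 6st
  -> R1 @ bar 3 tick 0 v(0, 1): D3/A3 P5 -> E3/B3 P5 similar

(0, 2, R7, (1,))
(0, 3, R7, (1,))
(2, 2, R7, (1,))
(3, 0, R1, (0, 1))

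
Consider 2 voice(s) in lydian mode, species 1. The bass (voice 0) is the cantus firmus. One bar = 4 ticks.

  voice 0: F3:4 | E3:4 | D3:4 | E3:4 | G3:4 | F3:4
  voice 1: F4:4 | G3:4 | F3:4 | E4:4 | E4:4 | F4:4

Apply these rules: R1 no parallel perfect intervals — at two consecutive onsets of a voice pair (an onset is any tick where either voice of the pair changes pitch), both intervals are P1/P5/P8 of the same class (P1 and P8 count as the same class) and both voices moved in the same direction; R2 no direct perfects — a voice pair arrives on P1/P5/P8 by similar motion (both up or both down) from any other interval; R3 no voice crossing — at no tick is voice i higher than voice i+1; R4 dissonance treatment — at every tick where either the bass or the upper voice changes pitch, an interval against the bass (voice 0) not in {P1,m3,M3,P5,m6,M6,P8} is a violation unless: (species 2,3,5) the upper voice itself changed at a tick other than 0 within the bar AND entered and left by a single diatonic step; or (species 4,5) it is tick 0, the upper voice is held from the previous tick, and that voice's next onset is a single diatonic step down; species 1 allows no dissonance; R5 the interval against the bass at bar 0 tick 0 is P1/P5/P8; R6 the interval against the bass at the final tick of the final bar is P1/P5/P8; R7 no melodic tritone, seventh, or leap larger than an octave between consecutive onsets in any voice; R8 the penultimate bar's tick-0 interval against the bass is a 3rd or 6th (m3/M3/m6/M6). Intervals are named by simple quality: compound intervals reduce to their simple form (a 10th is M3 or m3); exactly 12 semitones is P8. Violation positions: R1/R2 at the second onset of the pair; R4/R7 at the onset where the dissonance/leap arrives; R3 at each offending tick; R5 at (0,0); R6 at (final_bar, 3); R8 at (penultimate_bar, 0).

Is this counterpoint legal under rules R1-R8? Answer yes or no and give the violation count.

No (3 violations)

bar 0: v0=F3 v1=F4 (P8)
bar 1: v0=E3 v1=G3 (m3)
bar 2: v0=D3 v1=F3 (m3)
bar 3: v0=E3 v1=E4 (P8)
bar 4: v0=G3 v1=E4 (M6)
bar 5: v0=F3 v1=F4 (P8)
  R7 @ bar1.0: F4->G3 leap 10st
  R2 @ bar3.0: D3/F3 m3 -> E3/E4 P8 similar
  R7 @ bar3.0: F3->E4 leap 11st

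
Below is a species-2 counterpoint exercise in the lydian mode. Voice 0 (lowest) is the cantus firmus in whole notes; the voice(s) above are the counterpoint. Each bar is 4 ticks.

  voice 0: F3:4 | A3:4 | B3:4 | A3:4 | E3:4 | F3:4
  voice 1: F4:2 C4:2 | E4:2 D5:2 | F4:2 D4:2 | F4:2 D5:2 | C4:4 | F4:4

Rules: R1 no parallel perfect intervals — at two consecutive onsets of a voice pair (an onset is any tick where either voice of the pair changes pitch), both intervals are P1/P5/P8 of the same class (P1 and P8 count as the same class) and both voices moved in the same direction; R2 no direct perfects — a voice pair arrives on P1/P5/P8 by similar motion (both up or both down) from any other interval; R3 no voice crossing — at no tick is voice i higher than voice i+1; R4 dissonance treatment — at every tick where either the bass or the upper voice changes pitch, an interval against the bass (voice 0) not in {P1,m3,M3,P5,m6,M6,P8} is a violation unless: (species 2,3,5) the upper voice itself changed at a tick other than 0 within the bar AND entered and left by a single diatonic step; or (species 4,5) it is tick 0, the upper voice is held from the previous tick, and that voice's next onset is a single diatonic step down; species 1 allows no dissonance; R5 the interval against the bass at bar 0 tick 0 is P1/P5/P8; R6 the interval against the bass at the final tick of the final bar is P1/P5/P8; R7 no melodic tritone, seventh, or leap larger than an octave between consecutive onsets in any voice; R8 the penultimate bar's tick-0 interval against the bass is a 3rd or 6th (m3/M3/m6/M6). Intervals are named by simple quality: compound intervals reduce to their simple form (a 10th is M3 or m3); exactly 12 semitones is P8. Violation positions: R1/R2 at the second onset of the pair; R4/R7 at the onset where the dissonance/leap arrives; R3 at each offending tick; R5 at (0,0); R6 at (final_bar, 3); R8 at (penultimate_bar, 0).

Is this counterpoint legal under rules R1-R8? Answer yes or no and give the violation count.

No (7 violations)

bar 0: v0=F3 v1=F4 (P8)
bar 1: v0=A3 v1=E4 (P5)
bar 2: v0=B3 v1=F4 (TT)
bar 3: v0=A3 v1=F4 (m6)
bar 4: v0=E3 v1=C4 (m6)
bar 5: v0=F3 v1=F4 (P8)
  R1 @ bar1.0: F3/C4 P5 -> A3/E4 P5 similar
  R4 @ bar1.2: A3/D5 P4 untreated
  R7 @ bar1.2: E4->D5 leap 10st
  R4 @ bar2.0: B3/F4 TT untreated
  R4 @ bar3.2: A3/D5 P4 untreated
  R7 @ bar4.0: D5->C4 leap 14st
  R2 @ bar5.0: E3/C4 m6 -> F3/F4 P8 similar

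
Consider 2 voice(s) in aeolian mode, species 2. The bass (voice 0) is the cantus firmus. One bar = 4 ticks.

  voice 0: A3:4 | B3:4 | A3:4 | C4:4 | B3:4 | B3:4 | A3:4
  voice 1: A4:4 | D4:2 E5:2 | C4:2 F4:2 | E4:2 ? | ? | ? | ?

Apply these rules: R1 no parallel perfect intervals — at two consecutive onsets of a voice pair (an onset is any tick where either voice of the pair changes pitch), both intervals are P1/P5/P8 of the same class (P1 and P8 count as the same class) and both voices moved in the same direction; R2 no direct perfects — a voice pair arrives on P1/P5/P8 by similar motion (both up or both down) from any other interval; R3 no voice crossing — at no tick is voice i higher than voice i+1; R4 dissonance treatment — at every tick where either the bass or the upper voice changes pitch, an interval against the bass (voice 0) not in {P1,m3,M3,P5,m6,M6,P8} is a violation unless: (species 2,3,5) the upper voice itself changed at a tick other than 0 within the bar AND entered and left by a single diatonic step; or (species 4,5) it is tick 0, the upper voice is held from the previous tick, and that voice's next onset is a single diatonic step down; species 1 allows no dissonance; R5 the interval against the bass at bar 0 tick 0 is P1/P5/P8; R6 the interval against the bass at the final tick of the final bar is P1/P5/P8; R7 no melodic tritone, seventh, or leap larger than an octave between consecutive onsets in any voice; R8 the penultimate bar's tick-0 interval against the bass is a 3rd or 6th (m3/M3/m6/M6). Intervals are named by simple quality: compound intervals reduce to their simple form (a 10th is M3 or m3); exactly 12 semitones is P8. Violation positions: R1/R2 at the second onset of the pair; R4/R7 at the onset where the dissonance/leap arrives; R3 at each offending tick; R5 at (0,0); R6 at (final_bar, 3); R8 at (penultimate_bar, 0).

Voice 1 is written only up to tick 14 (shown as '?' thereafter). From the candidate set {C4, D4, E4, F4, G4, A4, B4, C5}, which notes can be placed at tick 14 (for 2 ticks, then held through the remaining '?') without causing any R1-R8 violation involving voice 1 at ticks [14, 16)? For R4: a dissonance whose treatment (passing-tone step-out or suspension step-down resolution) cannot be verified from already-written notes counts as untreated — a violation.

C4: legal
D4: violates R4
E4: legal
F4: violates R4
G4: legal
A4: legal
B4: violates R4
C5: legal

{A4, C4, C5, E4, G4}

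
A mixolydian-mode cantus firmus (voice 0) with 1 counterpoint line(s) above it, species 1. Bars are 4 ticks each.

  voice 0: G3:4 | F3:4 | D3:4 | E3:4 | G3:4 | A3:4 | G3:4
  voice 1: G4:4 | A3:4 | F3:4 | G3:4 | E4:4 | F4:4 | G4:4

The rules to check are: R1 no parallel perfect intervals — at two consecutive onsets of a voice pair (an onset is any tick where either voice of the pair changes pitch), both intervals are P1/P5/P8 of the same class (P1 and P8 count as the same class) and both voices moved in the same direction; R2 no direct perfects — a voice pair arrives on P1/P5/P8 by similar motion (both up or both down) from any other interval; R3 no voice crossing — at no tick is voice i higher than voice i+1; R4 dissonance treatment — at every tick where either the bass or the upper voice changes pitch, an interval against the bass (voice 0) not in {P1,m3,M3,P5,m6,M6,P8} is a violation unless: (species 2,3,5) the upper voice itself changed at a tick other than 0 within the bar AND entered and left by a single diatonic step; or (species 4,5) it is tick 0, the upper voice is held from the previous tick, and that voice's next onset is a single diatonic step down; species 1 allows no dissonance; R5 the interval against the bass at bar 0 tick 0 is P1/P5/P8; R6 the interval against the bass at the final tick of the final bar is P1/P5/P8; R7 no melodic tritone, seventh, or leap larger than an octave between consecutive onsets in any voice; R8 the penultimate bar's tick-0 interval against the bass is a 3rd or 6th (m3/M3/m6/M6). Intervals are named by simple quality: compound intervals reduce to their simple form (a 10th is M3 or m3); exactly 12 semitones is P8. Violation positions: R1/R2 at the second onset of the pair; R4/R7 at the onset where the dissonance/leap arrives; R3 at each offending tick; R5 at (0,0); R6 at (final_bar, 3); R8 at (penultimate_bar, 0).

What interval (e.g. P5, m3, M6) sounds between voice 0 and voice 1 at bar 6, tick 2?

P8

voice 0=G3 voice 1=G4 -> P8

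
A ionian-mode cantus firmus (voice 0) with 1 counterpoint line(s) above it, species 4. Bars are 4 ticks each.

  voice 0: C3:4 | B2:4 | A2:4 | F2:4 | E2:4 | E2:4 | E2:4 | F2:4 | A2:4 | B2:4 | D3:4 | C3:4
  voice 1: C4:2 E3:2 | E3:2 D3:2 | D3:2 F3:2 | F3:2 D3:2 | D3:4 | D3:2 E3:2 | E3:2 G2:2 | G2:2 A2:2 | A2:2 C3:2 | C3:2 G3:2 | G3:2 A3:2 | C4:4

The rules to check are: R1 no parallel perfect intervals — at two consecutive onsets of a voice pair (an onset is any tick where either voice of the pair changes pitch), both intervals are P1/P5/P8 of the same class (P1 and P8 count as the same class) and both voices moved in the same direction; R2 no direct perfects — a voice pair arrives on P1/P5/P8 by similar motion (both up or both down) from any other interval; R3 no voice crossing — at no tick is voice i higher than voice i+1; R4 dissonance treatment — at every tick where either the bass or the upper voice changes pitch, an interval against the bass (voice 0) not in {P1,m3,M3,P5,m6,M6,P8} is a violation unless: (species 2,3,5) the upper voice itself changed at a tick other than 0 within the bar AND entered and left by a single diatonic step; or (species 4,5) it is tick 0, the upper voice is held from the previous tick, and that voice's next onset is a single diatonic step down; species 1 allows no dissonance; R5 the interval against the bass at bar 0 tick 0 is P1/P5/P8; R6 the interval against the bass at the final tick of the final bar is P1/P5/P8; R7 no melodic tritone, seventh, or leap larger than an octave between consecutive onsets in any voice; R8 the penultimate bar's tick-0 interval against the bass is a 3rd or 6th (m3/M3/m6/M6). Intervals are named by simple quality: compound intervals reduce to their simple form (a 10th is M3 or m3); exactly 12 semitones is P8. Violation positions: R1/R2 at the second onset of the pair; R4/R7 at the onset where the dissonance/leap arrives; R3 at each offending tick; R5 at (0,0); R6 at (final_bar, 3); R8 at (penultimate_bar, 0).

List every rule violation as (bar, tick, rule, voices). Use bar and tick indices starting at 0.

bar 0: v0=C3 v1=C4 downbeat P8
bar 1: v0=B2 v1=E3 downbeat P4
bar 2: v0=A2 v1=D3 downbeat P4
bar 3: v0=F2 v1=F3 downbeat P8
bar 4: v0=E2 v1=D3 downbeat m7
bar 5: v0=E2 v1=D3 downbeat m7
bar 6: v0=E2 v1=E3 downbeat P8
bar 7: v0=F2 v1=G2 downbeat M2
bar 8: v0=A2 v1=A2 downbeat P1
bar 9: v0=B2 v1=C3 downbeat m2
bar 10: v0=D3 v1=G3 downbeat P4
bar 11: v0=C3 v1=C4 downbeat P8
  -> R4 @ bar 2 tick 0 v(0, 1): A2/D3 P4 untreated
  -> R4 @ bar 4 tick 0 v(0, 1): E2/D3 m7 untreated
  -> R4 @ bar 7 tick 0 v(0, 1): F2/G2 M2 untreated
  -> R4 @ bar 9 tick 0 v(0, 1): B2/C3 m2 untreated
  -> R4 @ bar 10 tick 0 v(0, 1): D3/G3 P4 untreated
  -> R8 @ bar 10 tick 0 v(0, 1): penult P4 not 3rd/6th

(2, 0, R4, (0, 1))
(4, 0, R4, (0, 1))
(7, 0, R4, (0, 1))
(9, 0, R4, (0, 1))
(10, 0, R4, (0, 1))
(10, 0, R8, (0, 1))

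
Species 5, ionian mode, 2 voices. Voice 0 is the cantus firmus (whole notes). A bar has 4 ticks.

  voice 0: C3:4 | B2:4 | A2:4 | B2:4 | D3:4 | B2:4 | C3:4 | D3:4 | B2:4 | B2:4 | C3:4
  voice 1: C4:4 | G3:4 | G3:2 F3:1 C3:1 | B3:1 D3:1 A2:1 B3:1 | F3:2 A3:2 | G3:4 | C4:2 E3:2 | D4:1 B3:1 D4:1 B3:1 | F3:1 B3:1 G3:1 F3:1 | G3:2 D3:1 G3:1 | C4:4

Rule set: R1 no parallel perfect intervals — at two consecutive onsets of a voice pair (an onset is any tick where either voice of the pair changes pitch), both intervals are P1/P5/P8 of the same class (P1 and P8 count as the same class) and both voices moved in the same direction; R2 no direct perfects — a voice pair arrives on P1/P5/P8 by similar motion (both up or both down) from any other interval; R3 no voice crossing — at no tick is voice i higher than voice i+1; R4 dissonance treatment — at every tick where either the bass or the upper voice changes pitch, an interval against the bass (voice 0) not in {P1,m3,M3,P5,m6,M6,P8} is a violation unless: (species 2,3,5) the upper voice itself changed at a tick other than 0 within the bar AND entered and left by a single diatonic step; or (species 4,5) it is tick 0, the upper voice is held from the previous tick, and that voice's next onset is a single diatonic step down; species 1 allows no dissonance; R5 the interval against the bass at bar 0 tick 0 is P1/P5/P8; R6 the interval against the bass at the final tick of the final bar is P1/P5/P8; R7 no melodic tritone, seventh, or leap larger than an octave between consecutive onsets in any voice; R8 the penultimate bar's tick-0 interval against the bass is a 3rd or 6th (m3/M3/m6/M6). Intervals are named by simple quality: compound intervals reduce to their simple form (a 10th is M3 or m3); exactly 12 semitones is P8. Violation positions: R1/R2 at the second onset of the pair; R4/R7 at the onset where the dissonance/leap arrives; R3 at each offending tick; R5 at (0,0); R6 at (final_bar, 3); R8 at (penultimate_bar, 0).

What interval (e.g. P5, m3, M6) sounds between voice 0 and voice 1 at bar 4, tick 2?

voice 0=D3 voice 1=A3 -> P5

P5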